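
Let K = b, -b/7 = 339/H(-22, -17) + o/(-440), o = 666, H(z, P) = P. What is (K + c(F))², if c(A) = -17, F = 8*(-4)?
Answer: 248110583449/13987600 ≈ 17738.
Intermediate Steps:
F = -32
b = 561687/3740 (b = -7*(339/(-17) + 666/(-440)) = -7*(339*(-1/17) + 666*(-1/440)) = -7*(-339/17 - 333/220) = -7*(-80241/3740) = 561687/3740 ≈ 150.18)
K = 561687/3740 ≈ 150.18
(K + c(F))² = (561687/3740 - 17)² = (498107/3740)² = 248110583449/13987600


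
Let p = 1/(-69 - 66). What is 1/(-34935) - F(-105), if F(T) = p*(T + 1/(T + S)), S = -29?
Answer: -6554513/8426322 ≈ -0.77786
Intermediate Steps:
p = -1/135 (p = 1/(-135) = -1/135 ≈ -0.0074074)
F(T) = -T/135 - 1/(135*(-29 + T)) (F(T) = -(T + 1/(T - 29))/135 = -(T + 1/(-29 + T))/135 = -T/135 - 1/(135*(-29 + T)))
1/(-34935) - F(-105) = 1/(-34935) - (-1 - 1*(-105)² + 29*(-105))/(135*(-29 - 105)) = -1/34935 - (-1 - 1*11025 - 3045)/(135*(-134)) = -1/34935 - (-1)*(-1 - 11025 - 3045)/(135*134) = -1/34935 - (-1)*(-14071)/(135*134) = -1/34935 - 1*14071/18090 = -1/34935 - 14071/18090 = -6554513/8426322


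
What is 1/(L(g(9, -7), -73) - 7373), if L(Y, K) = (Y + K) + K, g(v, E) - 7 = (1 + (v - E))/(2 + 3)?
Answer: -5/37543 ≈ -0.00013318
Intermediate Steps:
g(v, E) = 36/5 - E/5 + v/5 (g(v, E) = 7 + (1 + (v - E))/(2 + 3) = 7 + (1 + v - E)/5 = 7 + (1 + v - E)*(⅕) = 7 + (⅕ - E/5 + v/5) = 36/5 - E/5 + v/5)
L(Y, K) = Y + 2*K (L(Y, K) = (K + Y) + K = Y + 2*K)
1/(L(g(9, -7), -73) - 7373) = 1/(((36/5 - ⅕*(-7) + (⅕)*9) + 2*(-73)) - 7373) = 1/(((36/5 + 7/5 + 9/5) - 146) - 7373) = 1/((52/5 - 146) - 7373) = 1/(-678/5 - 7373) = 1/(-37543/5) = -5/37543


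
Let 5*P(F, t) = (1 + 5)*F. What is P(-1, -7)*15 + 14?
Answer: -4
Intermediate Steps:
P(F, t) = 6*F/5 (P(F, t) = ((1 + 5)*F)/5 = (6*F)/5 = 6*F/5)
P(-1, -7)*15 + 14 = ((6/5)*(-1))*15 + 14 = -6/5*15 + 14 = -18 + 14 = -4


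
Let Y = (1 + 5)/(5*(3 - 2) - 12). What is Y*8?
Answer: -48/7 ≈ -6.8571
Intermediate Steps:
Y = -6/7 (Y = 6/(5*1 - 12) = 6/(5 - 12) = 6/(-7) = 6*(-⅐) = -6/7 ≈ -0.85714)
Y*8 = -6/7*8 = -48/7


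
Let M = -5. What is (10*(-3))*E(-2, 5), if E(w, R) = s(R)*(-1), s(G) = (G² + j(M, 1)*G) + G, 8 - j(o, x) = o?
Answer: 2850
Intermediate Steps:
j(o, x) = 8 - o
s(G) = G² + 14*G (s(G) = (G² + (8 - 1*(-5))*G) + G = (G² + (8 + 5)*G) + G = (G² + 13*G) + G = G² + 14*G)
E(w, R) = -R*(14 + R) (E(w, R) = (R*(14 + R))*(-1) = -R*(14 + R))
(10*(-3))*E(-2, 5) = (10*(-3))*(-1*5*(14 + 5)) = -(-30)*5*19 = -30*(-95) = 2850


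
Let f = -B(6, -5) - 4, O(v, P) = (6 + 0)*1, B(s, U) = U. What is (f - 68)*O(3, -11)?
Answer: -402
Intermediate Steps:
O(v, P) = 6 (O(v, P) = 6*1 = 6)
f = 1 (f = -1*(-5) - 4 = 5 - 4 = 1)
(f - 68)*O(3, -11) = (1 - 68)*6 = -67*6 = -402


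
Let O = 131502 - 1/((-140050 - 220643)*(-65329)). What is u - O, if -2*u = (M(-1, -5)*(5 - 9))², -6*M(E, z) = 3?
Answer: -3098722513957487/23563712997 ≈ -1.3150e+5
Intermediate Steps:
M(E, z) = -½ (M(E, z) = -⅙*3 = -½)
O = 3098675386531493/23563712997 (O = 131502 - (-1)/((-360693)*65329) = 131502 - (-1)*(-1)/(360693*65329) = 131502 - 1*1/23563712997 = 131502 - 1/23563712997 = 3098675386531493/23563712997 ≈ 1.3150e+5)
u = -2 (u = -(5 - 9)²/4/2 = -(-½*(-4))²/2 = -½*2² = -½*4 = -2)
u - O = -2 - 1*3098675386531493/23563712997 = -2 - 3098675386531493/23563712997 = -3098722513957487/23563712997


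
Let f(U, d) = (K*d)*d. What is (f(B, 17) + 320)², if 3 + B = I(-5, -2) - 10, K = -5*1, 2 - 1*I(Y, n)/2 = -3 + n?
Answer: 1265625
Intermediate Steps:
I(Y, n) = 10 - 2*n (I(Y, n) = 4 - 2*(-3 + n) = 4 + (6 - 2*n) = 10 - 2*n)
K = -5
B = 1 (B = -3 + ((10 - 2*(-2)) - 10) = -3 + ((10 + 4) - 10) = -3 + (14 - 10) = -3 + 4 = 1)
f(U, d) = -5*d² (f(U, d) = (-5*d)*d = -5*d²)
(f(B, 17) + 320)² = (-5*17² + 320)² = (-5*289 + 320)² = (-1445 + 320)² = (-1125)² = 1265625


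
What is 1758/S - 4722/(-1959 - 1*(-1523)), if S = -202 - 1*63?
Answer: 242421/57770 ≈ 4.1963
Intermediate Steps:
S = -265 (S = -202 - 63 = -265)
1758/S - 4722/(-1959 - 1*(-1523)) = 1758/(-265) - 4722/(-1959 - 1*(-1523)) = 1758*(-1/265) - 4722/(-1959 + 1523) = -1758/265 - 4722/(-436) = -1758/265 - 4722*(-1/436) = -1758/265 + 2361/218 = 242421/57770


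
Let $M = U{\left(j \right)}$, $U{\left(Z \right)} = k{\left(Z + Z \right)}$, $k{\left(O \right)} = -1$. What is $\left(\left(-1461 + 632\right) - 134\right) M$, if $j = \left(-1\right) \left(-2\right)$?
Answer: $963$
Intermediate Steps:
$j = 2$
$U{\left(Z \right)} = -1$
$M = -1$
$\left(\left(-1461 + 632\right) - 134\right) M = \left(\left(-1461 + 632\right) - 134\right) \left(-1\right) = \left(-829 - 134\right) \left(-1\right) = \left(-963\right) \left(-1\right) = 963$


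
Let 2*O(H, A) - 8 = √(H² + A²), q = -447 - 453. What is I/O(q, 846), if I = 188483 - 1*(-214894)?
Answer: -1613508/381413 + 3630393*√4709/381413 ≈ 648.93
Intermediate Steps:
q = -900
I = 403377 (I = 188483 + 214894 = 403377)
O(H, A) = 4 + √(A² + H²)/2 (O(H, A) = 4 + √(H² + A²)/2 = 4 + √(A² + H²)/2)
I/O(q, 846) = 403377/(4 + √(846² + (-900)²)/2) = 403377/(4 + √(715716 + 810000)/2) = 403377/(4 + √1525716/2) = 403377/(4 + (18*√4709)/2) = 403377/(4 + 9*√4709)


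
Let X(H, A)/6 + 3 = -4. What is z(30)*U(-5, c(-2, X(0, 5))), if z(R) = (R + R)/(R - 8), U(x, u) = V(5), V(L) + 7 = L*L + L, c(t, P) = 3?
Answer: 690/11 ≈ 62.727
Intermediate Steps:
X(H, A) = -42 (X(H, A) = -18 + 6*(-4) = -18 - 24 = -42)
V(L) = -7 + L + L² (V(L) = -7 + (L*L + L) = -7 + (L² + L) = -7 + (L + L²) = -7 + L + L²)
U(x, u) = 23 (U(x, u) = -7 + 5 + 5² = -7 + 5 + 25 = 23)
z(R) = 2*R/(-8 + R) (z(R) = (2*R)/(-8 + R) = 2*R/(-8 + R))
z(30)*U(-5, c(-2, X(0, 5))) = (2*30/(-8 + 30))*23 = (2*30/22)*23 = (2*30*(1/22))*23 = (30/11)*23 = 690/11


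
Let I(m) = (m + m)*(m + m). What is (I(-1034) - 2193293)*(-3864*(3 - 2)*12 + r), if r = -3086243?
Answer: -6526265607241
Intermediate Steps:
I(m) = 4*m² (I(m) = (2*m)*(2*m) = 4*m²)
(I(-1034) - 2193293)*(-3864*(3 - 2)*12 + r) = (4*(-1034)² - 2193293)*(-3864*(3 - 2)*12 - 3086243) = (4*1069156 - 2193293)*(-3864*12 - 3086243) = (4276624 - 2193293)*(-3864*12 - 3086243) = 2083331*(-46368 - 3086243) = 2083331*(-3132611) = -6526265607241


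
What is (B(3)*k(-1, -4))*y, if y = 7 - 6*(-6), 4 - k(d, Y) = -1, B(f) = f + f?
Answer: 1290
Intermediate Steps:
B(f) = 2*f
k(d, Y) = 5 (k(d, Y) = 4 - 1*(-1) = 4 + 1 = 5)
y = 43 (y = 7 + 36 = 43)
(B(3)*k(-1, -4))*y = ((2*3)*5)*43 = (6*5)*43 = 30*43 = 1290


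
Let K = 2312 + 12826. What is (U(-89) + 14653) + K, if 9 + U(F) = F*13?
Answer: 28625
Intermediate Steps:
U(F) = -9 + 13*F (U(F) = -9 + F*13 = -9 + 13*F)
K = 15138
(U(-89) + 14653) + K = ((-9 + 13*(-89)) + 14653) + 15138 = ((-9 - 1157) + 14653) + 15138 = (-1166 + 14653) + 15138 = 13487 + 15138 = 28625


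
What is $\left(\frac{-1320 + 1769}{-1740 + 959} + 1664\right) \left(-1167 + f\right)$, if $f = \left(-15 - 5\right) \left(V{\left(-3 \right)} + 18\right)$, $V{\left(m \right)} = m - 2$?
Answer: $- \frac{1853865645}{781} \approx -2.3737 \cdot 10^{6}$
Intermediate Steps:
$V{\left(m \right)} = -2 + m$
$f = -260$ ($f = \left(-15 - 5\right) \left(\left(-2 - 3\right) + 18\right) = \left(-15 - 5\right) \left(-5 + 18\right) = \left(-20\right) 13 = -260$)
$\left(\frac{-1320 + 1769}{-1740 + 959} + 1664\right) \left(-1167 + f\right) = \left(\frac{-1320 + 1769}{-1740 + 959} + 1664\right) \left(-1167 - 260\right) = \left(\frac{449}{-781} + 1664\right) \left(-1427\right) = \left(449 \left(- \frac{1}{781}\right) + 1664\right) \left(-1427\right) = \left(- \frac{449}{781} + 1664\right) \left(-1427\right) = \frac{1299135}{781} \left(-1427\right) = - \frac{1853865645}{781}$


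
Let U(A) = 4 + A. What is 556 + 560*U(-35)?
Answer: -16804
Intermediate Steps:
556 + 560*U(-35) = 556 + 560*(4 - 35) = 556 + 560*(-31) = 556 - 17360 = -16804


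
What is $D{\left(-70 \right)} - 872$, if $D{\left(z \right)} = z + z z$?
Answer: $3958$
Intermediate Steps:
$D{\left(z \right)} = z + z^{2}$
$D{\left(-70 \right)} - 872 = - 70 \left(1 - 70\right) - 872 = \left(-70\right) \left(-69\right) - 872 = 4830 - 872 = 3958$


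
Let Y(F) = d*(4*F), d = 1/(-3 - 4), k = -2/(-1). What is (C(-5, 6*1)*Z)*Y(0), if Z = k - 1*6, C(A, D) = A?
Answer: 0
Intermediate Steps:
k = 2 (k = -2*(-1) = 2)
d = -⅐ (d = 1/(-7) = -⅐ ≈ -0.14286)
Z = -4 (Z = 2 - 1*6 = 2 - 6 = -4)
Y(F) = -4*F/7
(C(-5, 6*1)*Z)*Y(0) = (-5*(-4))*(-4/7*0) = 20*0 = 0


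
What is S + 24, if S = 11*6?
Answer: 90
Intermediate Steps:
S = 66
S + 24 = 66 + 24 = 90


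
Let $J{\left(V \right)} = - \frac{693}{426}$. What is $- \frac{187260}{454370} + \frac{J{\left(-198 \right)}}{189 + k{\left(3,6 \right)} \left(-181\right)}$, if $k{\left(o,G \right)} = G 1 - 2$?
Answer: $- \frac{1412118273}{3451848890} \approx -0.40909$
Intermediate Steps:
$k{\left(o,G \right)} = -2 + G$ ($k{\left(o,G \right)} = G - 2 = -2 + G$)
$J{\left(V \right)} = - \frac{231}{142}$ ($J{\left(V \right)} = \left(-693\right) \frac{1}{426} = - \frac{231}{142}$)
$- \frac{187260}{454370} + \frac{J{\left(-198 \right)}}{189 + k{\left(3,6 \right)} \left(-181\right)} = - \frac{187260}{454370} - \frac{231}{142 \left(189 + \left(-2 + 6\right) \left(-181\right)\right)} = \left(-187260\right) \frac{1}{454370} - \frac{231}{142 \left(189 + 4 \left(-181\right)\right)} = - \frac{18726}{45437} - \frac{231}{142 \left(189 - 724\right)} = - \frac{18726}{45437} - \frac{231}{142 \left(-535\right)} = - \frac{18726}{45437} - - \frac{231}{75970} = - \frac{18726}{45437} + \frac{231}{75970} = - \frac{1412118273}{3451848890}$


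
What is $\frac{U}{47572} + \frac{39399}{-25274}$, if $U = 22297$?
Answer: $- \frac{655377425}{601167364} \approx -1.0902$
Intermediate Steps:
$\frac{U}{47572} + \frac{39399}{-25274} = \frac{22297}{47572} + \frac{39399}{-25274} = 22297 \cdot \frac{1}{47572} + 39399 \left(- \frac{1}{25274}\right) = \frac{22297}{47572} - \frac{39399}{25274} = - \frac{655377425}{601167364}$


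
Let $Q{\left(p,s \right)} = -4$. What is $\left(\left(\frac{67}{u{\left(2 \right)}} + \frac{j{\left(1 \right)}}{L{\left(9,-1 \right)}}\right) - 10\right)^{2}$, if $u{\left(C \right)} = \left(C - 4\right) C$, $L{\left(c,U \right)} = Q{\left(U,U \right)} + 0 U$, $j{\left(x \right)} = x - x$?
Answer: $\frac{11449}{16} \approx 715.56$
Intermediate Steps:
$j{\left(x \right)} = 0$
$L{\left(c,U \right)} = -4$ ($L{\left(c,U \right)} = -4 + 0 U = -4 + 0 = -4$)
$u{\left(C \right)} = C \left(-4 + C\right)$ ($u{\left(C \right)} = \left(-4 + C\right) C = C \left(-4 + C\right)$)
$\left(\left(\frac{67}{u{\left(2 \right)}} + \frac{j{\left(1 \right)}}{L{\left(9,-1 \right)}}\right) - 10\right)^{2} = \left(\left(\frac{67}{2 \left(-4 + 2\right)} + \frac{0}{-4}\right) - 10\right)^{2} = \left(\left(\frac{67}{2 \left(-2\right)} + 0 \left(- \frac{1}{4}\right)\right) - 10\right)^{2} = \left(\left(\frac{67}{-4} + 0\right) - 10\right)^{2} = \left(\left(67 \left(- \frac{1}{4}\right) + 0\right) - 10\right)^{2} = \left(\left(- \frac{67}{4} + 0\right) - 10\right)^{2} = \left(- \frac{67}{4} - 10\right)^{2} = \left(- \frac{107}{4}\right)^{2} = \frac{11449}{16}$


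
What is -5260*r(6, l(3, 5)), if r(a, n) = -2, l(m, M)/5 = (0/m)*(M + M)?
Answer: 10520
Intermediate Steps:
l(m, M) = 0 (l(m, M) = 5*((0/m)*(M + M)) = 5*(0*(2*M)) = 5*0 = 0)
-5260*r(6, l(3, 5)) = -5260*(-2) = 10520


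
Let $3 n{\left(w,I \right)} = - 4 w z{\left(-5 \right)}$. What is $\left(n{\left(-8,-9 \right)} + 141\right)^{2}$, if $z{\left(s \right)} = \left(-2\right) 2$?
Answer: $\frac{87025}{9} \approx 9669.4$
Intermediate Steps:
$z{\left(s \right)} = -4$
$n{\left(w,I \right)} = \frac{16 w}{3}$ ($n{\left(w,I \right)} = \frac{- 4 w \left(-4\right)}{3} = \frac{16 w}{3}$)
$\left(n{\left(-8,-9 \right)} + 141\right)^{2} = \left(\frac{16}{3} \left(-8\right) + 141\right)^{2} = \left(- \frac{128}{3} + 141\right)^{2} = \left(\frac{295}{3}\right)^{2} = \frac{87025}{9}$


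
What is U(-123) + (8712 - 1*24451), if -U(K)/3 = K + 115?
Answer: -15715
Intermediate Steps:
U(K) = -345 - 3*K (U(K) = -3*(K + 115) = -3*(115 + K) = -345 - 3*K)
U(-123) + (8712 - 1*24451) = (-345 - 3*(-123)) + (8712 - 1*24451) = (-345 + 369) + (8712 - 24451) = 24 - 15739 = -15715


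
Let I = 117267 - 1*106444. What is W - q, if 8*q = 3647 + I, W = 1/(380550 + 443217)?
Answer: -5959954241/3295068 ≈ -1808.8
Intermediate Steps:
I = 10823 (I = 117267 - 106444 = 10823)
W = 1/823767 ≈ 1.2139e-6
q = 7235/4 (q = (3647 + 10823)/8 = (⅛)*14470 = 7235/4 ≈ 1808.8)
W - q = 1/823767 - 1*7235/4 = 1/823767 - 7235/4 = -5959954241/3295068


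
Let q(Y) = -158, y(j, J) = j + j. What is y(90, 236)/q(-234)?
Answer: -90/79 ≈ -1.1392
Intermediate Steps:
y(j, J) = 2*j
y(90, 236)/q(-234) = (2*90)/(-158) = 180*(-1/158) = -90/79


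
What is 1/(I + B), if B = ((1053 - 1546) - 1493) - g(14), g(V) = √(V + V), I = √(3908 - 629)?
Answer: 1/(-1986 + √3279 - 2*√7) ≈ -0.00051706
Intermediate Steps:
I = √3279 ≈ 57.263
g(V) = √2*√V (g(V) = √(2*V) = √2*√V)
B = -1986 - 2*√7 (B = ((1053 - 1546) - 1493) - √2*√14 = (-493 - 1493) - 2*√7 = -1986 - 2*√7 ≈ -1991.3)
1/(I + B) = 1/(√3279 + (-1986 - 2*√7)) = 1/(-1986 + √3279 - 2*√7)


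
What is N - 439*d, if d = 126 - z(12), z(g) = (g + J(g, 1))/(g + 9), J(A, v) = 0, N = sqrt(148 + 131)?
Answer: -385442/7 + 3*sqrt(31) ≈ -55046.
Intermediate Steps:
N = 3*sqrt(31) (N = sqrt(279) = 3*sqrt(31) ≈ 16.703)
z(g) = g/(9 + g) (z(g) = (g + 0)/(g + 9) = g/(9 + g))
d = 878/7 (d = 126 - 12/(9 + 12) = 126 - 12/21 = 126 - 1*4/7 = 126 - 4/7 = 878/7 ≈ 125.43)
N - 439*d = 3*sqrt(31) - 439*878/7 = 3*sqrt(31) - 385442/7 = -385442/7 + 3*sqrt(31)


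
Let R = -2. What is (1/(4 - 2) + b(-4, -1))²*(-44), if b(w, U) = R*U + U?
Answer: -99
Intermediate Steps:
b(w, U) = -U (b(w, U) = -2*U + U = -U)
(1/(4 - 2) + b(-4, -1))²*(-44) = (1/(4 - 2) - 1*(-1))²*(-44) = (1/2 + 1)²*(-44) = (½ + 1)²*(-44) = (3/2)²*(-44) = (9/4)*(-44) = -99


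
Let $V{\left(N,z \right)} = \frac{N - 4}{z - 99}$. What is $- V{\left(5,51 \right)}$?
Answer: $\frac{1}{48} \approx 0.020833$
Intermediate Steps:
$V{\left(N,z \right)} = \frac{-4 + N}{-99 + z}$
$- V{\left(5,51 \right)} = - \frac{-4 + 5}{-99 + 51} = - \frac{1}{-48} = - \frac{\left(-1\right) 1}{48} = \left(-1\right) \left(- \frac{1}{48}\right) = \frac{1}{48}$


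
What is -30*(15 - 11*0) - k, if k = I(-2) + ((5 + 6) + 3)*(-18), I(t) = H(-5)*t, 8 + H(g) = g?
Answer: -224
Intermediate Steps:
H(g) = -8 + g
I(t) = -13*t (I(t) = (-8 - 5)*t = -13*t)
k = -226 (k = -13*(-2) + ((5 + 6) + 3)*(-18) = 26 + (11 + 3)*(-18) = 26 + 14*(-18) = 26 - 252 = -226)
-30*(15 - 11*0) - k = -30*(15 - 11*0) - 1*(-226) = -30*(15 + 0) + 226 = -30*15 + 226 = -450 + 226 = -224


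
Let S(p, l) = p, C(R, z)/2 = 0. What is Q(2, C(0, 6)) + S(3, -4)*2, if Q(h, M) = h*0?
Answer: 6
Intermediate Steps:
C(R, z) = 0 (C(R, z) = 2*0 = 0)
Q(h, M) = 0
Q(2, C(0, 6)) + S(3, -4)*2 = 0 + 3*2 = 0 + 6 = 6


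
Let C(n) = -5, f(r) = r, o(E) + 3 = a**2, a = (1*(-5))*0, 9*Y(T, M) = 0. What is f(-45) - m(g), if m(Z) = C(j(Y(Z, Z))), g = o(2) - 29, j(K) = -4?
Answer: -40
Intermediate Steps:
Y(T, M) = 0 (Y(T, M) = (1/9)*0 = 0)
a = 0 (a = -5*0 = 0)
o(E) = -3 (o(E) = -3 + 0**2 = -3 + 0 = -3)
g = -32 (g = -3 - 29 = -32)
m(Z) = -5
f(-45) - m(g) = -45 - 1*(-5) = -45 + 5 = -40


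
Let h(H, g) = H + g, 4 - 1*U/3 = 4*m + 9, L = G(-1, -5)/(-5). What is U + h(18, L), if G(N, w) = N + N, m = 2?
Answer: -103/5 ≈ -20.600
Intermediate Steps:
G(N, w) = 2*N
L = ⅖ (L = (2*(-1))/(-5) = -2*(-⅕) = ⅖ ≈ 0.40000)
U = -39 (U = 12 - 3*(4*2 + 9) = 12 - 3*(8 + 9) = 12 - 3*17 = 12 - 51 = -39)
U + h(18, L) = -39 + (18 + ⅖) = -39 + 92/5 = -103/5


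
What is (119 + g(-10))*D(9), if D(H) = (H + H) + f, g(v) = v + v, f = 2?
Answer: 1980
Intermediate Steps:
g(v) = 2*v
D(H) = 2 + 2*H (D(H) = (H + H) + 2 = 2*H + 2 = 2 + 2*H)
(119 + g(-10))*D(9) = (119 + 2*(-10))*(2 + 2*9) = (119 - 20)*(2 + 18) = 99*20 = 1980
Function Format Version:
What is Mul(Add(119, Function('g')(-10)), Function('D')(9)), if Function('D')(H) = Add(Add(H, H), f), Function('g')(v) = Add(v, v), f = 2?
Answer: 1980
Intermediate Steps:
Function('g')(v) = Mul(2, v)
Function('D')(H) = Add(2, Mul(2, H)) (Function('D')(H) = Add(Add(H, H), 2) = Add(Mul(2, H), 2) = Add(2, Mul(2, H)))
Mul(Add(119, Function('g')(-10)), Function('D')(9)) = Mul(Add(119, Mul(2, -10)), Add(2, Mul(2, 9))) = Mul(Add(119, -20), Add(2, 18)) = Mul(99, 20) = 1980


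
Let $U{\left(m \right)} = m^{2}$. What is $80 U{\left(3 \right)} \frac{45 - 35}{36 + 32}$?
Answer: $\frac{1800}{17} \approx 105.88$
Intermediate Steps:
$80 U{\left(3 \right)} \frac{45 - 35}{36 + 32} = 80 \cdot 3^{2} \frac{45 - 35}{36 + 32} = 80 \cdot 9 \cdot \frac{10}{68} = 720 \cdot 10 \cdot \frac{1}{68} = 720 \cdot \frac{5}{34} = \frac{1800}{17}$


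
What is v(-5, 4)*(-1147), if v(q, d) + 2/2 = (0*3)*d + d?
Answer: -3441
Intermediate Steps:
v(q, d) = -1 + d (v(q, d) = -1 + ((0*3)*d + d) = -1 + (0*d + d) = -1 + (0 + d) = -1 + d)
v(-5, 4)*(-1147) = (-1 + 4)*(-1147) = 3*(-1147) = -3441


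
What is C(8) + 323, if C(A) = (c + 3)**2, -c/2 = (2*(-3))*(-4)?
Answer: 2348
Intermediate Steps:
c = -48 (c = -2*2*(-3)*(-4) = -(-12)*(-4) = -2*24 = -48)
C(A) = 2025 (C(A) = (-48 + 3)**2 = (-45)**2 = 2025)
C(8) + 323 = 2025 + 323 = 2348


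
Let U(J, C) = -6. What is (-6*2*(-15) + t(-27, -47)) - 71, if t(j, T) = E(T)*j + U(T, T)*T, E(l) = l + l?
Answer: 2929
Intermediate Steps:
E(l) = 2*l
t(j, T) = -6*T + 2*T*j (t(j, T) = (2*T)*j - 6*T = 2*T*j - 6*T = -6*T + 2*T*j)
(-6*2*(-15) + t(-27, -47)) - 71 = (-6*2*(-15) + 2*(-47)*(-3 - 27)) - 71 = (-12*(-15) + 2*(-47)*(-30)) - 71 = (180 + 2820) - 71 = 3000 - 71 = 2929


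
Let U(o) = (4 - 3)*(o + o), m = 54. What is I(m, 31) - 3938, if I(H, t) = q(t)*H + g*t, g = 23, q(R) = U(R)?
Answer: 123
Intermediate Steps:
U(o) = 2*o (U(o) = 1*(2*o) = 2*o)
q(R) = 2*R
I(H, t) = 23*t + 2*H*t (I(H, t) = (2*t)*H + 23*t = 2*H*t + 23*t = 23*t + 2*H*t)
I(m, 31) - 3938 = 31*(23 + 2*54) - 3938 = 31*(23 + 108) - 3938 = 31*131 - 3938 = 4061 - 3938 = 123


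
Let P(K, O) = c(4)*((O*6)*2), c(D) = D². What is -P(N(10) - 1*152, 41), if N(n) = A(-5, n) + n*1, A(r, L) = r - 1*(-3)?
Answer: -7872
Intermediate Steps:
A(r, L) = 3 + r (A(r, L) = r + 3 = 3 + r)
N(n) = -2 + n (N(n) = (3 - 5) + n*1 = -2 + n)
P(K, O) = 192*O (P(K, O) = 4²*((O*6)*2) = 16*((6*O)*2) = 16*(12*O) = 192*O)
-P(N(10) - 1*152, 41) = -192*41 = -1*7872 = -7872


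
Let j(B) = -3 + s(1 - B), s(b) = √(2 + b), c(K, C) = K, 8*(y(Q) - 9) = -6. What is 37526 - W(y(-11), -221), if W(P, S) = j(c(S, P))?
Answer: 37529 - 4*√14 ≈ 37514.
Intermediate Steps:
y(Q) = 33/4 (y(Q) = 9 + (⅛)*(-6) = 9 - ¾ = 33/4)
j(B) = -3 + √(3 - B) (j(B) = -3 + √(2 + (1 - B)) = -3 + √(3 - B))
W(P, S) = -3 + √(3 - S)
37526 - W(y(-11), -221) = 37526 - (-3 + √(3 - 1*(-221))) = 37526 - (-3 + √(3 + 221)) = 37526 - (-3 + √224) = 37526 - (-3 + 4*√14) = 37526 + (3 - 4*√14) = 37529 - 4*√14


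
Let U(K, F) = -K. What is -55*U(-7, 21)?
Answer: -385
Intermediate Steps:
-55*U(-7, 21) = -(-55)*(-7) = -55*7 = -385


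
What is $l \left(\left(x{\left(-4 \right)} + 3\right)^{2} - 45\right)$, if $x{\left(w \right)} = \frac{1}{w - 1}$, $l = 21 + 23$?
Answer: $- \frac{40876}{25} \approx -1635.0$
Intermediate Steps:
$l = 44$
$x{\left(w \right)} = \frac{1}{-1 + w}$
$l \left(\left(x{\left(-4 \right)} + 3\right)^{2} - 45\right) = 44 \left(\left(\frac{1}{-1 - 4} + 3\right)^{2} - 45\right) = 44 \left(\left(\frac{1}{-5} + 3\right)^{2} - 45\right) = 44 \left(\left(- \frac{1}{5} + 3\right)^{2} - 45\right) = 44 \left(\left(\frac{14}{5}\right)^{2} - 45\right) = 44 \left(\frac{196}{25} - 45\right) = 44 \left(- \frac{929}{25}\right) = - \frac{40876}{25}$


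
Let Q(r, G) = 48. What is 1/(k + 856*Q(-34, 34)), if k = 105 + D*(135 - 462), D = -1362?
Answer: 1/486567 ≈ 2.0552e-6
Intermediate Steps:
k = 445479 (k = 105 - 1362*(135 - 462) = 105 - 1362*(-327) = 105 + 445374 = 445479)
1/(k + 856*Q(-34, 34)) = 1/(445479 + 856*48) = 1/(445479 + 41088) = 1/486567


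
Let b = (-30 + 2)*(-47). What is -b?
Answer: -1316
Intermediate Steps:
b = 1316 (b = -28*(-47) = 1316)
-b = -1*1316 = -1316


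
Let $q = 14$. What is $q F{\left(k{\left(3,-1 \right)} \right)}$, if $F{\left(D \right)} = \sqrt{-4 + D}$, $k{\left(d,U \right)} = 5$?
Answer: $14$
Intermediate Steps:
$q F{\left(k{\left(3,-1 \right)} \right)} = 14 \sqrt{-4 + 5} = 14 \sqrt{1} = 14 \cdot 1 = 14$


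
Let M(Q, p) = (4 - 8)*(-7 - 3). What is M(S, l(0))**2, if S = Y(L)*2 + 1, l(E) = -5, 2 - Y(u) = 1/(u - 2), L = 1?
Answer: 1600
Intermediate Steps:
Y(u) = 2 - 1/(-2 + u) (Y(u) = 2 - 1/(u - 2) = 2 - 1/(-2 + u))
S = 7 (S = ((-5 + 2*1)/(-2 + 1))*2 + 1 = ((-5 + 2)/(-1))*2 + 1 = -1*(-3)*2 + 1 = 3*2 + 1 = 6 + 1 = 7)
M(Q, p) = 40 (M(Q, p) = -4*(-10) = 40)
M(S, l(0))**2 = 40**2 = 1600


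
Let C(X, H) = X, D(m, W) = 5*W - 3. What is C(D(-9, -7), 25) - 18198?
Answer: -18236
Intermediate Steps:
D(m, W) = -3 + 5*W
C(D(-9, -7), 25) - 18198 = (-3 + 5*(-7)) - 18198 = (-3 - 35) - 18198 = -38 - 18198 = -18236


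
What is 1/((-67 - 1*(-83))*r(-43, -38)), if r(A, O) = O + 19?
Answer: -1/304 ≈ -0.0032895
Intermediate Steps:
r(A, O) = 19 + O
1/((-67 - 1*(-83))*r(-43, -38)) = 1/((-67 - 1*(-83))*(19 - 38)) = 1/((-67 + 83)*(-19)) = 1/(16*(-19)) = 1/(-304) = -1/304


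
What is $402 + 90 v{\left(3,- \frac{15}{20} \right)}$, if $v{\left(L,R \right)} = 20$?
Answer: $2202$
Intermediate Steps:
$402 + 90 v{\left(3,- \frac{15}{20} \right)} = 402 + 90 \cdot 20 = 402 + 1800 = 2202$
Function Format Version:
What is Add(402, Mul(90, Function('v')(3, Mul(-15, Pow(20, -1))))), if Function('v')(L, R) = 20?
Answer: 2202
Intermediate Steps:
Add(402, Mul(90, Function('v')(3, Mul(-15, Pow(20, -1))))) = Add(402, Mul(90, 20)) = Add(402, 1800) = 2202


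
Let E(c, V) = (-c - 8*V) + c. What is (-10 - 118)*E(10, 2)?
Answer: 2048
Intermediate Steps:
E(c, V) = -8*V
(-10 - 118)*E(10, 2) = (-10 - 118)*(-8*2) = -128*(-16) = 2048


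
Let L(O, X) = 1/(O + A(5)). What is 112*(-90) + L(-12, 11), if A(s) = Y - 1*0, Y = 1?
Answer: -110881/11 ≈ -10080.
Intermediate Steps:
A(s) = 1 (A(s) = 1 - 1*0 = 1 + 0 = 1)
L(O, X) = 1/(1 + O) (L(O, X) = 1/(O + 1) = 1/(1 + O))
112*(-90) + L(-12, 11) = 112*(-90) + 1/(1 - 12) = -10080 + 1/(-11) = -10080 - 1/11 = -110881/11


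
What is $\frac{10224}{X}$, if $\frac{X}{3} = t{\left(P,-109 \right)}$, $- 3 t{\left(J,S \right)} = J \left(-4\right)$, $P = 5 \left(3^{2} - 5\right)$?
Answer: $\frac{639}{5} \approx 127.8$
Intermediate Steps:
$P = 20$ ($P = 5 \left(9 - 5\right) = 5 \cdot 4 = 20$)
$t{\left(J,S \right)} = \frac{4 J}{3}$ ($t{\left(J,S \right)} = - \frac{J \left(-4\right)}{3} = - \frac{\left(-4\right) J}{3} = \frac{4 J}{3}$)
$X = 80$ ($X = 3 \cdot \frac{4}{3} \cdot 20 = 3 \cdot \frac{80}{3} = 80$)
$\frac{10224}{X} = \frac{10224}{80} = 10224 \cdot \frac{1}{80} = \frac{639}{5}$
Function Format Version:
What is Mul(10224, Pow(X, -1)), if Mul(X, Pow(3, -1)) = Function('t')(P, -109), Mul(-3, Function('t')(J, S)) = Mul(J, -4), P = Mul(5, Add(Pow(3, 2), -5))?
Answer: Rational(639, 5) ≈ 127.80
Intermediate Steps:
P = 20 (P = Mul(5, Add(9, -5)) = Mul(5, 4) = 20)
Function('t')(J, S) = Mul(Rational(4, 3), J) (Function('t')(J, S) = Mul(Rational(-1, 3), Mul(J, -4)) = Mul(Rational(-1, 3), Mul(-4, J)) = Mul(Rational(4, 3), J))
X = 80 (X = Mul(3, Mul(Rational(4, 3), 20)) = Mul(3, Rational(80, 3)) = 80)
Mul(10224, Pow(X, -1)) = Mul(10224, Pow(80, -1)) = Mul(10224, Rational(1, 80)) = Rational(639, 5)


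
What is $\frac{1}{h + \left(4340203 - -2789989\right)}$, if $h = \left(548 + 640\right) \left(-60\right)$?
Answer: $\frac{1}{7058912} \approx 1.4166 \cdot 10^{-7}$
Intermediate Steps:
$h = -71280$ ($h = 1188 \left(-60\right) = -71280$)
$\frac{1}{h + \left(4340203 - -2789989\right)} = \frac{1}{-71280 + \left(4340203 - -2789989\right)} = \frac{1}{-71280 + \left(4340203 + 2789989\right)} = \frac{1}{-71280 + 7130192} = \frac{1}{7058912}$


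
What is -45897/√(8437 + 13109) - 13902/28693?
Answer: -1986/4099 - 15299*√266/798 ≈ -313.17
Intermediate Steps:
-45897/√(8437 + 13109) - 13902/28693 = -45897*√266/2394 - 13902*1/28693 = -45897*√266/2394 - 1986/4099 = -15299*√266/798 - 1986/4099 = -1986/4099 - 15299*√266/798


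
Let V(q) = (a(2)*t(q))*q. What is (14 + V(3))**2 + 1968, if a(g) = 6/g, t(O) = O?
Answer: 3649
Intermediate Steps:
V(q) = 3*q**2 (V(q) = ((6/2)*q)*q = ((6*(1/2))*q)*q = (3*q)*q = 3*q**2)
(14 + V(3))**2 + 1968 = (14 + 3*3**2)**2 + 1968 = (14 + 3*9)**2 + 1968 = (14 + 27)**2 + 1968 = 41**2 + 1968 = 1681 + 1968 = 3649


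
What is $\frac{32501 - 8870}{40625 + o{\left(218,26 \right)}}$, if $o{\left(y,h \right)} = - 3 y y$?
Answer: $- \frac{23631}{101947} \approx -0.2318$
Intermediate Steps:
$o{\left(y,h \right)} = - 3 y^{2}$
$\frac{32501 - 8870}{40625 + o{\left(218,26 \right)}} = \frac{32501 - 8870}{40625 - 3 \cdot 218^{2}} = \frac{23631}{40625 - 142572} = \frac{23631}{-101947} = 23631 \left(- \frac{1}{101947}\right) = - \frac{23631}{101947}$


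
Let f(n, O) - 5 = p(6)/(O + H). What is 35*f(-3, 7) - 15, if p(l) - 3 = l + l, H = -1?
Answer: 495/2 ≈ 247.50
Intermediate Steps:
p(l) = 3 + 2*l (p(l) = 3 + (l + l) = 3 + 2*l)
f(n, O) = 5 + 15/(-1 + O) (f(n, O) = 5 + (3 + 2*6)/(O - 1) = 5 + (3 + 12)/(-1 + O) = 5 + 15/(-1 + O))
35*f(-3, 7) - 15 = 35*(5*(2 + 7)/(-1 + 7)) - 15 = 35*(5*9/6) - 15 = 35*(5*(⅙)*9) - 15 = 35*(15/2) - 15 = 525/2 - 15 = 495/2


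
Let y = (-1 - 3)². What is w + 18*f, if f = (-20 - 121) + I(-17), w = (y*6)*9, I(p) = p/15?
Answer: -8472/5 ≈ -1694.4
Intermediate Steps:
I(p) = p/15 (I(p) = p*(1/15) = p/15)
y = 16 (y = (-4)² = 16)
w = 864 (w = (16*6)*9 = 96*9 = 864)
f = -2132/15 (f = (-20 - 121) + (1/15)*(-17) = -141 - 17/15 = -2132/15 ≈ -142.13)
w + 18*f = 864 + 18*(-2132/15) = 864 - 12792/5 = -8472/5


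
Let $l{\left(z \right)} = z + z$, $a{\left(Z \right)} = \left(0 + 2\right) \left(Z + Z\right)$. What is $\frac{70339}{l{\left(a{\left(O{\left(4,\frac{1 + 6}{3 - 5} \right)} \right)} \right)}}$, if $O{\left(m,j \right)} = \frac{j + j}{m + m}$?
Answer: $- \frac{70339}{7} \approx -10048.0$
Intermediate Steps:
$O{\left(m,j \right)} = \frac{j}{m}$ ($O{\left(m,j \right)} = \frac{2 j}{2 m} = 2 j \frac{1}{2 m} = \frac{j}{m}$)
$a{\left(Z \right)} = 4 Z$ ($a{\left(Z \right)} = 2 \cdot 2 Z = 4 Z$)
$l{\left(z \right)} = 2 z$
$\frac{70339}{l{\left(a{\left(O{\left(4,\frac{1 + 6}{3 - 5} \right)} \right)} \right)}} = \frac{70339}{2 \cdot 4 \frac{\left(1 + 6\right) \frac{1}{3 - 5}}{4}} = \frac{70339}{2 \cdot 4 \frac{7}{-2} \cdot \frac{1}{4}} = \frac{70339}{2 \cdot 4 \cdot 7 \left(- \frac{1}{2}\right) \frac{1}{4}} = \frac{70339}{2 \cdot 4 \left(\left(- \frac{7}{2}\right) \frac{1}{4}\right)} = \frac{70339}{2 \cdot 4 \left(- \frac{7}{8}\right)} = \frac{70339}{2 \left(- \frac{7}{2}\right)} = \frac{70339}{-7} = 70339 \left(- \frac{1}{7}\right) = - \frac{70339}{7}$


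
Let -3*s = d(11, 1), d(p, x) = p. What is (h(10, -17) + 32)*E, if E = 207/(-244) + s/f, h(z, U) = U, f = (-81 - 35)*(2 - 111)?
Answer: -2454565/192821 ≈ -12.730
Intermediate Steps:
s = -11/3 (s = -⅓*11 = -11/3 ≈ -3.6667)
f = 12644 (f = -116*(-109) = 12644)
E = -490913/578463 (E = 207/(-244) - 11/3/12644 = 207*(-1/244) - 11/3*1/12644 = -207/244 - 11/37932 = -490913/578463 ≈ -0.84865)
(h(10, -17) + 32)*E = (-17 + 32)*(-490913/578463) = 15*(-490913/578463) = -2454565/192821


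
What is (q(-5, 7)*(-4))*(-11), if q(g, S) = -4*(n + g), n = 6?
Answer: -176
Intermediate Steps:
q(g, S) = -24 - 4*g (q(g, S) = -4*(6 + g) = -24 - 4*g)
(q(-5, 7)*(-4))*(-11) = ((-24 - 4*(-5))*(-4))*(-11) = ((-24 + 20)*(-4))*(-11) = -4*(-4)*(-11) = 16*(-11) = -176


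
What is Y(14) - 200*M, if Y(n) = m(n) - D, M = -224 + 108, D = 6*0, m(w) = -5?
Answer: 23195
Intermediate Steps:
D = 0
M = -116
Y(n) = -5 (Y(n) = -5 - 1*0 = -5 + 0 = -5)
Y(14) - 200*M = -5 - 200*(-116) = -5 + 23200 = 23195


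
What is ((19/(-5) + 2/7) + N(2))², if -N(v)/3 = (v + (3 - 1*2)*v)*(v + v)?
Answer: 3250809/1225 ≈ 2653.7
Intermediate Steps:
N(v) = -12*v² (N(v) = -3*(v + (3 - 1*2)*v)*(v + v) = -3*(v + (3 - 2)*v)*2*v = -3*(v + 1*v)*2*v = -3*(v + v)*2*v = -3*2*v*2*v = -12*v²)
((19/(-5) + 2/7) + N(2))² = ((19/(-5) + 2/7) - 12*2²)² = ((19*(-⅕) + 2*(⅐)) - 12*4)² = ((-19/5 + 2/7) - 48)² = (-123/35 - 48)² = (-1803/35)² = 3250809/1225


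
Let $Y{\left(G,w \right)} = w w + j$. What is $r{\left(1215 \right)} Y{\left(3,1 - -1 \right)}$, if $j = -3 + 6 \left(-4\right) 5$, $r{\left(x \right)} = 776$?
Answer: $-92344$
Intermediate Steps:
$j = -123$ ($j = -3 - 120 = -123$)
$Y{\left(G,w \right)} = -123 + w^{2}$ ($Y{\left(G,w \right)} = w w - 123 = w^{2} - 123 = -123 + w^{2}$)
$r{\left(1215 \right)} Y{\left(3,1 - -1 \right)} = 776 \left(-123 + \left(1 - -1\right)^{2}\right) = 776 \left(-123 + \left(1 + 1\right)^{2}\right) = 776 \left(-123 + 2^{2}\right) = 776 \left(-123 + 4\right) = 776 \left(-119\right) = -92344$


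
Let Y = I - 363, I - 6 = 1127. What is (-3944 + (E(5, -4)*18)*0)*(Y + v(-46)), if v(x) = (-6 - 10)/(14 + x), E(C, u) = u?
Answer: -3038852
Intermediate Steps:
I = 1133 (I = 6 + 1127 = 1133)
v(x) = -16/(14 + x)
Y = 770 (Y = 1133 - 363 = 770)
(-3944 + (E(5, -4)*18)*0)*(Y + v(-46)) = (-3944 - 4*18*0)*(770 - 16/(14 - 46)) = (-3944 - 72*0)*(770 - 16/(-32)) = (-3944 + 0)*(770 - 16*(-1/32)) = -3944*(770 + 1/2) = -3944*1541/2 = -3038852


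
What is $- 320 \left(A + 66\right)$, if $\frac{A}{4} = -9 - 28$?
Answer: $26240$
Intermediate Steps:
$A = -148$ ($A = 4 \left(-9 - 28\right) = 4 \left(-37\right) = -148$)
$- 320 \left(A + 66\right) = - 320 \left(-148 + 66\right) = \left(-320\right) \left(-82\right) = 26240$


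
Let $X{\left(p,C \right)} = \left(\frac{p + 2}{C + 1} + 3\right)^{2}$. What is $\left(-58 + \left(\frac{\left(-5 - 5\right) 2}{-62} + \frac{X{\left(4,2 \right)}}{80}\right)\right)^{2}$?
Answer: $\frac{809573209}{246016} \approx 3290.7$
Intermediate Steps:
$X{\left(p,C \right)} = \left(3 + \frac{2 + p}{1 + C}\right)^{2}$ ($X{\left(p,C \right)} = \left(\frac{2 + p}{1 + C} + 3\right)^{2} = \left(3 + \frac{2 + p}{1 + C}\right)^{2}$)
$\left(-58 + \left(\frac{\left(-5 - 5\right) 2}{-62} + \frac{X{\left(4,2 \right)}}{80}\right)\right)^{2} = \left(-58 + \left(\frac{\left(-5 - 5\right) 2}{-62} + \frac{\frac{1}{\left(1 + 2\right)^{2}} \left(5 + 4 + 3 \cdot 2\right)^{2}}{80}\right)\right)^{2} = \left(-58 + \left(\left(-10\right) 2 \left(- \frac{1}{62}\right) + \frac{\left(5 + 4 + 6\right)^{2}}{9} \cdot \frac{1}{80}\right)\right)^{2} = \left(-58 + \left(\left(-20\right) \left(- \frac{1}{62}\right) + \frac{15^{2}}{9} \cdot \frac{1}{80}\right)\right)^{2} = \left(-58 + \left(\frac{10}{31} + \frac{1}{9} \cdot 225 \cdot \frac{1}{80}\right)\right)^{2} = \left(-58 + \left(\frac{10}{31} + 25 \cdot \frac{1}{80}\right)\right)^{2} = \left(-58 + \left(\frac{10}{31} + \frac{5}{16}\right)\right)^{2} = \left(-58 + \frac{315}{496}\right)^{2} = \left(- \frac{28453}{496}\right)^{2} = \frac{809573209}{246016}$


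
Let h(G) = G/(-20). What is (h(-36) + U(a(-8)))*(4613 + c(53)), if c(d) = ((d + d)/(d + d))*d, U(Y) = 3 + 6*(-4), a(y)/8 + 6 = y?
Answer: -447936/5 ≈ -89587.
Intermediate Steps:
a(y) = -48 + 8*y
U(Y) = -21 (U(Y) = 3 - 24 = -21)
h(G) = -G/20 (h(G) = G*(-1/20) = -G/20)
c(d) = d (c(d) = ((2*d)/((2*d)))*d = ((2*d)*(1/(2*d)))*d = 1*d = d)
(h(-36) + U(a(-8)))*(4613 + c(53)) = (-1/20*(-36) - 21)*(4613 + 53) = (9/5 - 21)*4666 = -96/5*4666 = -447936/5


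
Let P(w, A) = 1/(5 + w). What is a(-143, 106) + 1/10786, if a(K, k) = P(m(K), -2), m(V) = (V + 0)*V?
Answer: 7810/55154211 ≈ 0.00014160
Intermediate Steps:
m(V) = V**2 (m(V) = V*V = V**2)
a(K, k) = 1/(5 + K**2)
a(-143, 106) + 1/10786 = 1/(5 + (-143)**2) + 1/10786 = 1/(5 + 20449) + 1/10786 = 1/20454 + 1/10786 = 7810/55154211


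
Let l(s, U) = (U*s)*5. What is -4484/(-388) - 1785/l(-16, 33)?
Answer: 208839/17072 ≈ 12.233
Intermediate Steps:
l(s, U) = 5*U*s
-4484/(-388) - 1785/l(-16, 33) = -4484/(-388) - 1785/(5*33*(-16)) = -4484*(-1/388) - 1785/(-2640) = 1121/97 - 1785*(-1/2640) = 1121/97 + 119/176 = 208839/17072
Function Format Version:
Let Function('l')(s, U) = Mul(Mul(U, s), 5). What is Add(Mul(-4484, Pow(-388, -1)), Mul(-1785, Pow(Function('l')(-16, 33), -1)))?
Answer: Rational(208839, 17072) ≈ 12.233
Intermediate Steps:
Function('l')(s, U) = Mul(5, U, s)
Add(Mul(-4484, Pow(-388, -1)), Mul(-1785, Pow(Function('l')(-16, 33), -1))) = Add(Mul(-4484, Pow(-388, -1)), Mul(-1785, Pow(Mul(5, 33, -16), -1))) = Add(Mul(-4484, Rational(-1, 388)), Mul(-1785, Pow(-2640, -1))) = Add(Rational(1121, 97), Mul(-1785, Rational(-1, 2640))) = Add(Rational(1121, 97), Rational(119, 176)) = Rational(208839, 17072)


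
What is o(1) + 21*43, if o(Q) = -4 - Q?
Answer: 898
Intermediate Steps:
o(1) + 21*43 = (-4 - 1*1) + 21*43 = (-4 - 1) + 903 = -5 + 903 = 898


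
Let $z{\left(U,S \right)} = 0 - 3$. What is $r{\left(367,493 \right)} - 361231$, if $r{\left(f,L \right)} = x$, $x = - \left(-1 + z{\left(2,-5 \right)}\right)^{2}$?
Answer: $-361247$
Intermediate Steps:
$z{\left(U,S \right)} = -3$ ($z{\left(U,S \right)} = 0 - 3 = -3$)
$x = -16$ ($x = - \left(-1 - 3\right)^{2} = - \left(-4\right)^{2} = \left(-1\right) 16 = -16$)
$r{\left(f,L \right)} = -16$
$r{\left(367,493 \right)} - 361231 = -16 - 361231 = -361247$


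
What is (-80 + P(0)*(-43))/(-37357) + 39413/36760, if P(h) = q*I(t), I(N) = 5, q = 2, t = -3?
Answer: 1491099041/1373243320 ≈ 1.0858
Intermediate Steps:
P(h) = 10 (P(h) = 2*5 = 10)
(-80 + P(0)*(-43))/(-37357) + 39413/36760 = (-80 + 10*(-43))/(-37357) + 39413/36760 = (-80 - 430)*(-1/37357) + 39413*(1/36760) = -510*(-1/37357) + 39413/36760 = 510/37357 + 39413/36760 = 1491099041/1373243320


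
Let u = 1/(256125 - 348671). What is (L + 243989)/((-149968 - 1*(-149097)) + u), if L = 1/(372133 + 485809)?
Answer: -9686253545498447/34578308623557 ≈ -280.13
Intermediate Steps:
L = 1/857942 ≈ 1.1656e-6
u = -1/92546 (u = 1/(-92546) = -1/92546 ≈ -1.0805e-5)
(L + 243989)/((-149968 - 1*(-149097)) + u) = (1/857942 + 243989)/((-149968 - 1*(-149097)) - 1/92546) = 209328410639/(857942*((-149968 + 149097) - 1/92546)) = 209328410639/(857942*(-871 - 1/92546)) = 209328410639/(857942*(-80607567/92546)) = (209328410639/857942)*(-92546/80607567) = -9686253545498447/34578308623557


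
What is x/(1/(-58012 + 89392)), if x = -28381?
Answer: -890595780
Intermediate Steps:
x/(1/(-58012 + 89392)) = -28381/(1/(-58012 + 89392)) = -28381/(1/31380) = -28381/1/31380 = -28381*31380 = -890595780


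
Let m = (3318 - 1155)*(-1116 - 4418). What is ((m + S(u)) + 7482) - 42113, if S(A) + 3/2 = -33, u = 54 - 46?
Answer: -24009415/2 ≈ -1.2005e+7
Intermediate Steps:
u = 8
S(A) = -69/2 (S(A) = -3/2 - 33 = -69/2)
m = -11970042 (m = 2163*(-5534) = -11970042)
((m + S(u)) + 7482) - 42113 = ((-11970042 - 69/2) + 7482) - 42113 = (-23940153/2 + 7482) - 42113 = -23925189/2 - 42113 = -24009415/2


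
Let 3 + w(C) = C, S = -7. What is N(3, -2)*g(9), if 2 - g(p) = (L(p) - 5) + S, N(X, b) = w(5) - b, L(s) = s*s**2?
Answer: -2860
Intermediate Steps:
w(C) = -3 + C
L(s) = s**3
N(X, b) = 2 - b (N(X, b) = (-3 + 5) - b = 2 - b)
g(p) = 14 - p**3 (g(p) = 2 - ((p**3 - 5) - 7) = 2 - ((-5 + p**3) - 7) = 2 - (-12 + p**3) = 2 + (12 - p**3) = 14 - p**3)
N(3, -2)*g(9) = (2 - 1*(-2))*(14 - 1*9**3) = (2 + 2)*(14 - 1*729) = 4*(14 - 729) = 4*(-715) = -2860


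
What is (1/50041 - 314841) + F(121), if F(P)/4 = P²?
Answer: -12824357356/50041 ≈ -2.5628e+5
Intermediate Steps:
F(P) = 4*P²
(1/50041 - 314841) + F(121) = (1/50041 - 314841) + 4*121² = (1/50041 - 314841) + 4*14641 = -15754958480/50041 + 58564 = -12824357356/50041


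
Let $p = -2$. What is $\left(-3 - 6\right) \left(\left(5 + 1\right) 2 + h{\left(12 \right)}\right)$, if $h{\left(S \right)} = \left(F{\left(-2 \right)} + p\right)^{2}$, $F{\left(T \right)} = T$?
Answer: $-252$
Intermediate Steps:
$h{\left(S \right)} = 16$ ($h{\left(S \right)} = \left(-2 - 2\right)^{2} = \left(-4\right)^{2} = 16$)
$\left(-3 - 6\right) \left(\left(5 + 1\right) 2 + h{\left(12 \right)}\right) = \left(-3 - 6\right) \left(\left(5 + 1\right) 2 + 16\right) = \left(-3 - 6\right) \left(6 \cdot 2 + 16\right) = - 9 \left(12 + 16\right) = \left(-9\right) 28 = -252$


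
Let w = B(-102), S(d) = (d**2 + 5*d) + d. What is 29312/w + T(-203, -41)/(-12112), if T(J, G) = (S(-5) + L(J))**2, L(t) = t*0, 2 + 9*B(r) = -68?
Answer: -1597622123/423920 ≈ -3768.7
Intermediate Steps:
B(r) = -70/9 (B(r) = -2/9 + (1/9)*(-68) = -2/9 - 68/9 = -70/9)
S(d) = d**2 + 6*d
w = -70/9 ≈ -7.7778
L(t) = 0
T(J, G) = 25 (T(J, G) = (-5*(6 - 5) + 0)**2 = (-5*1 + 0)**2 = (-5 + 0)**2 = (-5)**2 = 25)
29312/w + T(-203, -41)/(-12112) = 29312/(-70/9) + 25/(-12112) = 29312*(-9/70) + 25*(-1/12112) = -131904/35 - 25/12112 = -1597622123/423920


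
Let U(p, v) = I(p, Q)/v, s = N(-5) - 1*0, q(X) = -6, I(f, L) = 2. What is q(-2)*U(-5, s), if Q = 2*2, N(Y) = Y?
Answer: 12/5 ≈ 2.4000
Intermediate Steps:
Q = 4
s = -5 (s = -5 - 1*0 = -5 + 0 = -5)
U(p, v) = 2/v
q(-2)*U(-5, s) = -12/(-5) = -12*(-1)/5 = -6*(-2/5) = 12/5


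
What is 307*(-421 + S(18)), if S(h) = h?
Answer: -123721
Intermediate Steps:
307*(-421 + S(18)) = 307*(-421 + 18) = 307*(-403) = -123721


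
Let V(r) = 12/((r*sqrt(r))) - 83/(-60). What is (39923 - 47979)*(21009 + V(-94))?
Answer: -2538894722/15 - 24168*I*sqrt(94)/2209 ≈ -1.6926e+8 - 106.07*I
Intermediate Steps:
V(r) = 83/60 + 12/r**(3/2) (V(r) = 12/(r**(3/2)) - 83*(-1/60) = 12/r**(3/2) + 83/60 = 83/60 + 12/r**(3/2))
(39923 - 47979)*(21009 + V(-94)) = (39923 - 47979)*(21009 + (83/60 + 12/(-94)**(3/2))) = -8056*(21009 + (83/60 + 12*(I*sqrt(94)/8836))) = -8056*(21009 + (83/60 + 3*I*sqrt(94)/2209)) = -8056*(1260623/60 + 3*I*sqrt(94)/2209) = -2538894722/15 - 24168*I*sqrt(94)/2209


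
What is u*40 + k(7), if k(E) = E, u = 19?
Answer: 767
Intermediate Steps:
u*40 + k(7) = 19*40 + 7 = 760 + 7 = 767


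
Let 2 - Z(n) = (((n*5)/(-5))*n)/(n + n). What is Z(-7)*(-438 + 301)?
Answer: 411/2 ≈ 205.50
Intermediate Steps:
Z(n) = 2 + n/2 (Z(n) = 2 - ((n*5)/(-5))*n/(n + n) = 2 - ((5*n)*(-⅕))*n/(2*n) = 2 - (-n)*n*1/(2*n) = 2 - (-n²)*1/(2*n) = 2 - (-1)*n/2 = 2 + n/2)
Z(-7)*(-438 + 301) = (2 + (½)*(-7))*(-438 + 301) = (2 - 7/2)*(-137) = -3/2*(-137) = 411/2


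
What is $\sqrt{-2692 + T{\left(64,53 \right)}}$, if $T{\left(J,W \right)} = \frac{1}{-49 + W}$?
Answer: $\frac{i \sqrt{10767}}{2} \approx 51.882 i$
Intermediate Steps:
$\sqrt{-2692 + T{\left(64,53 \right)}} = \sqrt{-2692 + \frac{1}{-49 + 53}} = \sqrt{-2692 + \frac{1}{4}} = \sqrt{- \frac{10767}{4}} = \frac{i \sqrt{10767}}{2}$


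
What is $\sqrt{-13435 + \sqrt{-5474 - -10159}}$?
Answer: $\sqrt{-13435 + \sqrt{4685}} \approx 115.61 i$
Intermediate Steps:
$\sqrt{-13435 + \sqrt{-5474 - -10159}} = \sqrt{-13435 + \sqrt{-5474 + 10159}} = \sqrt{-13435 + \sqrt{4685}}$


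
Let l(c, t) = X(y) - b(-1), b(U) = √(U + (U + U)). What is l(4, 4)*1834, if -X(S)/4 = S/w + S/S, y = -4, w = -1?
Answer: -36680 - 1834*I*√3 ≈ -36680.0 - 3176.6*I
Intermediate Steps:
X(S) = -4 + 4*S (X(S) = -4*(S/(-1) + S/S) = -4*(S*(-1) + 1) = -4*(-S + 1) = -4*(1 - S) = -4 + 4*S)
b(U) = √3*√U (b(U) = √(U + 2*U) = √(3*U) = √3*√U)
l(c, t) = -20 - I*√3 (l(c, t) = (-4 + 4*(-4)) - √3*√(-1) = (-4 - 16) - √3*I = -20 - I*√3)
l(4, 4)*1834 = (-20 - I*√3)*1834 = -36680 - 1834*I*√3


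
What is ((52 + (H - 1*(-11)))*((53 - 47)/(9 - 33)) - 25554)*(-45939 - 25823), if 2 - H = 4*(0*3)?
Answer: 3669944561/2 ≈ 1.8350e+9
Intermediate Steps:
H = 2 (H = 2 - 4*0*3 = 2 - 4*0 = 2 - 1*0 = 2 + 0 = 2)
((52 + (H - 1*(-11)))*((53 - 47)/(9 - 33)) - 25554)*(-45939 - 25823) = ((52 + (2 - 1*(-11)))*((53 - 47)/(9 - 33)) - 25554)*(-45939 - 25823) = ((52 + (2 + 11))*(6/(-24)) - 25554)*(-71762) = ((52 + 13)*(6*(-1/24)) - 25554)*(-71762) = (65*(-¼) - 25554)*(-71762) = (-65/4 - 25554)*(-71762) = -102281/4*(-71762) = 3669944561/2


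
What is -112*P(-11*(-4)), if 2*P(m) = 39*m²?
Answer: -4228224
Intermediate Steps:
P(m) = 39*m²/2 (P(m) = (39*m²)/2 = 39*m²/2)
-112*P(-11*(-4)) = -2184*(-11*(-4))² = -2184*44² = -2184*1936 = -112*37752 = -4228224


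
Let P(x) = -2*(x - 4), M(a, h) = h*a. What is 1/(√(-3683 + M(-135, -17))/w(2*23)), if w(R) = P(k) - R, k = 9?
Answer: 28*I*√347/347 ≈ 1.5031*I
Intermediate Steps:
M(a, h) = a*h
P(x) = 8 - 2*x (P(x) = -2*(-4 + x) = 8 - 2*x)
w(R) = -10 - R (w(R) = (8 - 2*9) - R = (8 - 18) - R = -10 - R)
1/(√(-3683 + M(-135, -17))/w(2*23)) = 1/(√(-3683 - 135*(-17))/(-10 - 2*23)) = 1/(√(-3683 + 2295)/(-10 - 1*46)) = 1/(√(-1388)/(-10 - 46)) = 1/((2*I*√347)/(-56)) = 1/((2*I*√347)*(-1/56)) = 1/(-I*√347/28) = 28*I*√347/347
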